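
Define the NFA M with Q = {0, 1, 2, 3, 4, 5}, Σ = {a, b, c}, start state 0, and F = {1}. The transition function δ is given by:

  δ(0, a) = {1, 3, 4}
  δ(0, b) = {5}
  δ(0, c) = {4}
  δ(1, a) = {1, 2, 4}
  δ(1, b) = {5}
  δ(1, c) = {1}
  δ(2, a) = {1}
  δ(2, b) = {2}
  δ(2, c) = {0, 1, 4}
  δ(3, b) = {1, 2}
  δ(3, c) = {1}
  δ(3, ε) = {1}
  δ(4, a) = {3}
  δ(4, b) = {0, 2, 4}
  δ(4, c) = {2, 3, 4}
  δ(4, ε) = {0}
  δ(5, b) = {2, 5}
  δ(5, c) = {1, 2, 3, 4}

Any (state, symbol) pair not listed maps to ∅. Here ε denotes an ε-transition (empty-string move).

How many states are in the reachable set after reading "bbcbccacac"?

5

Start in {0}.
Read 'b': {0} → {5}.
Read 'b': {5} → {2, 5}.
Read 'c': {2, 5} → {0, 1, 2, 3, 4}.
Read 'b': {0, 1, 2, 3, 4} → {0, 1, 2, 4, 5}.
Read 'c': {0, 1, 2, 4, 5} → {0, 1, 2, 3, 4}.
Read 'c': {0, 1, 2, 3, 4} → {0, 1, 2, 3, 4}.
Read 'a': {0, 1, 2, 3, 4} → {0, 1, 2, 3, 4}.
Read 'c': {0, 1, 2, 3, 4} → {0, 1, 2, 3, 4}.
Read 'a': {0, 1, 2, 3, 4} → {0, 1, 2, 3, 4}.
Read 'c': {0, 1, 2, 3, 4} → {0, 1, 2, 3, 4}.
That set has 5 states.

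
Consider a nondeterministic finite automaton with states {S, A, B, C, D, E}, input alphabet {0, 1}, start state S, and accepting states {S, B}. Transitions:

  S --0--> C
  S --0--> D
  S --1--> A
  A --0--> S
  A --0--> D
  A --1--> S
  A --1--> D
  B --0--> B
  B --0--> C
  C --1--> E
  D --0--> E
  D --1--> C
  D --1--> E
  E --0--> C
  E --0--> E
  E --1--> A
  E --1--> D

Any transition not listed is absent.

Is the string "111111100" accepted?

No

Start in {S}.
Read '1': S→{A}; now {A}.
Read '1': A→{S, D}; now {S, D}.
Read '1': S→{A}, D→{C, E}; now {A, C, E}.
Read '1': A→{S, D}, C→{E}, E→{A, D}; now {S, A, D, E}.
Read '1': S→{A}, A→{S, D}, D→{C, E}, E→{A, D}; now {S, A, C, D, E}.
Read '1': S→{A}, A→{S, D}, C→{E}, D→{C, E}, E→{A, D}; now {S, A, C, D, E}.
Read '1': S→{A}, A→{S, D}, C→{E}, D→{C, E}, E→{A, D}; now {S, A, C, D, E}.
Read '0': S→{C, D}, A→{S, D}, C→∅, D→{E}, E→{C, E}; now {S, C, D, E}.
Read '0': S→{C, D}, C→∅, D→{E}, E→{C, E}; now {C, D, E}.
The final set {C, D, E} contains no accepting state.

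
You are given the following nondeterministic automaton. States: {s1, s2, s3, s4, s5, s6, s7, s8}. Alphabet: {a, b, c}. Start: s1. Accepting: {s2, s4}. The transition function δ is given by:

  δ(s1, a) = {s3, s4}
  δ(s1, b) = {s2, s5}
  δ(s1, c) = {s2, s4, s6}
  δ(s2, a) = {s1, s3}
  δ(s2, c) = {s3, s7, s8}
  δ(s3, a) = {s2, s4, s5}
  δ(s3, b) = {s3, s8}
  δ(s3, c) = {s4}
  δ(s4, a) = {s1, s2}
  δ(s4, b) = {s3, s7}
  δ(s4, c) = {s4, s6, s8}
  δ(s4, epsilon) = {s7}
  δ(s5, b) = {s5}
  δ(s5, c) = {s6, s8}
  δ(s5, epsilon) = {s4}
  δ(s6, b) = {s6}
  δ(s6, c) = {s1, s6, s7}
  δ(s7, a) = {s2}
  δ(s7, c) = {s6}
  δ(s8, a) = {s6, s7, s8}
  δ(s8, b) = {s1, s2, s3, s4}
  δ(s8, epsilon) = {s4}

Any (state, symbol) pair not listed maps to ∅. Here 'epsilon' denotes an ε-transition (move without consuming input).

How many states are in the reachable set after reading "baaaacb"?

Start in {s1}.
Read 'b': {s1} → {s2, s4, s5, s7}.
Read 'a': {s2, s4, s5, s7} → {s1, s2, s3}.
Read 'a': {s1, s2, s3} → {s1, s2, s3, s4, s5, s7}.
Read 'a': {s1, s2, s3, s4, s5, s7} → {s1, s2, s3, s4, s5, s7}.
Read 'a': {s1, s2, s3, s4, s5, s7} → {s1, s2, s3, s4, s5, s7}.
Read 'c': {s1, s2, s3, s4, s5, s7} → {s2, s3, s4, s6, s7, s8}.
Read 'b': {s2, s3, s4, s6, s7, s8} → {s1, s2, s3, s4, s6, s7, s8}.
That set has 7 states.

7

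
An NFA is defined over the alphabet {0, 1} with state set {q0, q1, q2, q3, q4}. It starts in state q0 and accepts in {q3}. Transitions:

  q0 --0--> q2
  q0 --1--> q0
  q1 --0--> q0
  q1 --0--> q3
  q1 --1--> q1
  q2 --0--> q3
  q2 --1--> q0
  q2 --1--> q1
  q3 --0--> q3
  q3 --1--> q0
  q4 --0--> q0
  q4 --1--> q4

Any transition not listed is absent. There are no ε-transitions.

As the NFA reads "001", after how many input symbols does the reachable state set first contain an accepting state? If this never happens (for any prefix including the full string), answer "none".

Start in {q0}.
Read '0': {q0} → {q2}.
Read '0': {q2} → {q3}.
None of the earlier sets intersect F, but {q3} does.

2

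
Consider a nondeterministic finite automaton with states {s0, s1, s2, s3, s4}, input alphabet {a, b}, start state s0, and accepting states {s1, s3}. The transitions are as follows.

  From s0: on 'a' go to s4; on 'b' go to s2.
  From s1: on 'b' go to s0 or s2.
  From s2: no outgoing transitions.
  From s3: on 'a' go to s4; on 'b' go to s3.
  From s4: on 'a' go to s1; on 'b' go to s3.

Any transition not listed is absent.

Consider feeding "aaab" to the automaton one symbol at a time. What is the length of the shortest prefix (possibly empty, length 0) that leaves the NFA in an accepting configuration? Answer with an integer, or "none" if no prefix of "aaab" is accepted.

2

Start in {s0}.
Read 'a': {s0} → {s4}.
Read 'a': {s4} → {s1}.
None of the earlier sets intersect F, but {s1} does.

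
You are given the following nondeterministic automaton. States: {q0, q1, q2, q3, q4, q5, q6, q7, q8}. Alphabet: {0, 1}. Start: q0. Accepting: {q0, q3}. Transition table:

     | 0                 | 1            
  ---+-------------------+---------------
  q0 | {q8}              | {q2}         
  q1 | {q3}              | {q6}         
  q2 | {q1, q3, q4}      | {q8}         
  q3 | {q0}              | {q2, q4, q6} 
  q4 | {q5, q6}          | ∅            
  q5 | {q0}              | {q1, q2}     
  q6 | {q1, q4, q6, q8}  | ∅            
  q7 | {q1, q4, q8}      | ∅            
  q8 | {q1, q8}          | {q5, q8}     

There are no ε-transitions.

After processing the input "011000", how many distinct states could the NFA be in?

6

Start in {q0}.
Read '0': q0→{q8}; now {q8}.
Read '1': q8→{q5, q8}; now {q5, q8}.
Read '1': q5→{q1, q2}, q8→{q5, q8}; now {q1, q2, q5, q8}.
Read '0': q1→{q3}, q2→{q1, q3, q4}, q5→{q0}, q8→{q1, q8}; now {q0, q1, q3, q4, q8}.
Read '0': q0→{q8}, q1→{q3}, q3→{q0}, q4→{q5, q6}, q8→{q1, q8}; now {q0, q1, q3, q5, q6, q8}.
Read '0': q0→{q8}, q1→{q3}, q3→{q0}, q5→{q0}, q6→{q1, q4, q6, q8}, q8→{q1, q8}; now {q0, q1, q3, q4, q6, q8}.
That set has 6 states.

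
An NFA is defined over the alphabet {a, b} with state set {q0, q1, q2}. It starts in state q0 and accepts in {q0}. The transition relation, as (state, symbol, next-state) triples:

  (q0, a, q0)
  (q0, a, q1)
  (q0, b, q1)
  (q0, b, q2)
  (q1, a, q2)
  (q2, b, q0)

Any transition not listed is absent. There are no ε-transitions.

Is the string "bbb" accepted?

No

Start in {q0}.
Read 'b': q0→{q1, q2}; now {q1, q2}.
Read 'b': q1→∅, q2→{q0}; now {q0}.
Read 'b': q0→{q1, q2}; now {q1, q2}.
The final set {q1, q2} contains no accepting state.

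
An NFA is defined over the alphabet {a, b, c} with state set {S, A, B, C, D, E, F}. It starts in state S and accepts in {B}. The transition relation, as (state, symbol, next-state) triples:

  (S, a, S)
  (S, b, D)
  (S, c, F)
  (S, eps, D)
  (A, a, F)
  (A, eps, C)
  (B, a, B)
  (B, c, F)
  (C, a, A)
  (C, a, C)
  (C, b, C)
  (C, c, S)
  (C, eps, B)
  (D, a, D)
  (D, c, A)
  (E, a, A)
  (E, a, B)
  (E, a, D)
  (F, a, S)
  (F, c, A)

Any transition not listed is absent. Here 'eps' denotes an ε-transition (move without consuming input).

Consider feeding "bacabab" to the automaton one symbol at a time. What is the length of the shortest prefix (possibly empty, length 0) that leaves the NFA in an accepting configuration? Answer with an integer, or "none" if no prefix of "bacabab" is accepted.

Start: ε-closure({S}) = {S, D}.
Read 'b': S→{D}, D→∅; now {D}.
Read 'a': D→{D}; now {D}.
Read 'c': D→{A}; union {A}; ε-closure = {A, B, C}.
None of the earlier sets intersect F, but {A, B, C} does.

3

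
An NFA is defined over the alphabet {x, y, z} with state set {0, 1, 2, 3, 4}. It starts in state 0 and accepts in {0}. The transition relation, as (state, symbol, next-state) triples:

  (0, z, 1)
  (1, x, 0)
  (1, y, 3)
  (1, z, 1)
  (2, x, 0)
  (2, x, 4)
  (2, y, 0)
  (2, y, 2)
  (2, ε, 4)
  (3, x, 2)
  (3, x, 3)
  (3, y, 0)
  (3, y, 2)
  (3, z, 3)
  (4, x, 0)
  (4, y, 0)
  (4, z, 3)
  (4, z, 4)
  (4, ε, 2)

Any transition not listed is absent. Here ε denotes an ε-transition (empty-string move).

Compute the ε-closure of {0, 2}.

Begin with {0, 2}.
ε-move 2 → 4; add 4.

{0, 2, 4}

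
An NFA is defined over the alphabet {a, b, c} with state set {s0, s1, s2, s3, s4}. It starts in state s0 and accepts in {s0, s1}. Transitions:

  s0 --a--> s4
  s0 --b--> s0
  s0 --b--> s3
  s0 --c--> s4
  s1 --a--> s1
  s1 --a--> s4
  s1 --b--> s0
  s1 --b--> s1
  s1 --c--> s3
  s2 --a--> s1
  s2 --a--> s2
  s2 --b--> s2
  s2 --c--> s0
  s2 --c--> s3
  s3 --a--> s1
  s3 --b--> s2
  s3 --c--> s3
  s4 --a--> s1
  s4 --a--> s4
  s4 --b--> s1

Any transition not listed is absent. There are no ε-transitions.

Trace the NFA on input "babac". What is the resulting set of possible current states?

Start in {s0}.
Read 'b': {s0} → {s0, s3}.
Read 'a': {s0, s3} → {s1, s4}.
Read 'b': {s1, s4} → {s0, s1}.
Read 'a': {s0, s1} → {s1, s4}.
Read 'c': {s1, s4} → {s3}.

{s3}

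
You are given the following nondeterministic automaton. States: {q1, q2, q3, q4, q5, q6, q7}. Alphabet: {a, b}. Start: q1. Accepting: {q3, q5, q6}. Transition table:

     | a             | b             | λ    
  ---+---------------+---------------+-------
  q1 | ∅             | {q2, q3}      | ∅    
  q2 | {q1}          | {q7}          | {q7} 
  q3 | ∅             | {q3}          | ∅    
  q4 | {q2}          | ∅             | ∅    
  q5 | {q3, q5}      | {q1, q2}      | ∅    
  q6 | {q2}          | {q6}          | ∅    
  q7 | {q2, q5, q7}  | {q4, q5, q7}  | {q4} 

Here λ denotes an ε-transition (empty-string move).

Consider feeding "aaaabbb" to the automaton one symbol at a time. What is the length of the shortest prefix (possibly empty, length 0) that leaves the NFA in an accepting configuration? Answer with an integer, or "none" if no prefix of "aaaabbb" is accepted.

Start in {q1}.
Read 'a': {q1} → ∅.
The set is empty and remains empty for the remaining 6 symbols.
No reachable set along the way intersects F.

none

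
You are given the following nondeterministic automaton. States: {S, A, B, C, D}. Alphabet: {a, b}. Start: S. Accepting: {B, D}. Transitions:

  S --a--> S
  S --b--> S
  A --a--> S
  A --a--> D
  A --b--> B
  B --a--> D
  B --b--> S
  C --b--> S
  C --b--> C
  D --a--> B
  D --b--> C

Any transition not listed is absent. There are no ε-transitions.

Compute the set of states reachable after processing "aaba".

{S}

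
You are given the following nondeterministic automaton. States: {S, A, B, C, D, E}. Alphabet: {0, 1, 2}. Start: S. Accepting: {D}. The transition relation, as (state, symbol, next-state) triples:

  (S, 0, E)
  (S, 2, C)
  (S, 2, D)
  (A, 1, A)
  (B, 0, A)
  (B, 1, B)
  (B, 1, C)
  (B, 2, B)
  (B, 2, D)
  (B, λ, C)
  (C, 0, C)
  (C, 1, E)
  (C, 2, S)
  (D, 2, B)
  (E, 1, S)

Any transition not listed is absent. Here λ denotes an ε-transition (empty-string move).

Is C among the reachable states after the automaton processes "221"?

Start in {S}.
Read '2': {S} → {C, D}.
Read '2': {C, D} → {S, B, C}.
Read '1': {S, B, C} → {B, C, E}.
State C is in {B, C, E}.

Yes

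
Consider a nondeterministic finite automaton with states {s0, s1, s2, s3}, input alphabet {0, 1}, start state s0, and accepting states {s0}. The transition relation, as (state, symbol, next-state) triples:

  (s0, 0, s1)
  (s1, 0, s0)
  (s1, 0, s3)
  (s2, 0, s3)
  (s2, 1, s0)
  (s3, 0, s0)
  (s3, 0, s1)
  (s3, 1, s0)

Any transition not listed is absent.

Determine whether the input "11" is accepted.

Start in {s0}.
Read '1': {s0} → ∅.
The set is empty and remains empty for the remaining 1 symbol.
The final set ∅ contains no accepting state.

No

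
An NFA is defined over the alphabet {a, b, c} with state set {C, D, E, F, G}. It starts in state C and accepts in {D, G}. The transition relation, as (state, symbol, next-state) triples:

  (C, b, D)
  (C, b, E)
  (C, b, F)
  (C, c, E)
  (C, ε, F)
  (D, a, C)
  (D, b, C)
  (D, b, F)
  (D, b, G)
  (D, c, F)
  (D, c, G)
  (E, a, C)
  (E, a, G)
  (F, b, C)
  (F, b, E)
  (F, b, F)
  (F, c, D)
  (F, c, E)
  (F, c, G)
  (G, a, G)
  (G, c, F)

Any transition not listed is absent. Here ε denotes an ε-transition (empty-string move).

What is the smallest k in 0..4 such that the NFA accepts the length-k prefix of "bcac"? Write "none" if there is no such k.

Start: ε-closure({C}) = {C, F}.
Read 'b': C→{D, E, F}, F→{C, E, F}; now {C, D, E, F}.
None of the earlier sets intersect F, but {C, D, E, F} does.

1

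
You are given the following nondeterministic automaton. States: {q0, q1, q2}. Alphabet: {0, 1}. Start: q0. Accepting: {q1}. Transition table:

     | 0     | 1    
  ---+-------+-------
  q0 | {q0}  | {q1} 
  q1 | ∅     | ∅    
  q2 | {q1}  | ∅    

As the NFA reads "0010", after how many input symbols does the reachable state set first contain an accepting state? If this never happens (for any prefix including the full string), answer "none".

Start in {q0}.
Read '0': q0→{q0}; now {q0}.
Read '0': q0→{q0}; now {q0}.
Read '1': q0→{q1}; now {q1}.
None of the earlier sets intersect F, but {q1} does.

3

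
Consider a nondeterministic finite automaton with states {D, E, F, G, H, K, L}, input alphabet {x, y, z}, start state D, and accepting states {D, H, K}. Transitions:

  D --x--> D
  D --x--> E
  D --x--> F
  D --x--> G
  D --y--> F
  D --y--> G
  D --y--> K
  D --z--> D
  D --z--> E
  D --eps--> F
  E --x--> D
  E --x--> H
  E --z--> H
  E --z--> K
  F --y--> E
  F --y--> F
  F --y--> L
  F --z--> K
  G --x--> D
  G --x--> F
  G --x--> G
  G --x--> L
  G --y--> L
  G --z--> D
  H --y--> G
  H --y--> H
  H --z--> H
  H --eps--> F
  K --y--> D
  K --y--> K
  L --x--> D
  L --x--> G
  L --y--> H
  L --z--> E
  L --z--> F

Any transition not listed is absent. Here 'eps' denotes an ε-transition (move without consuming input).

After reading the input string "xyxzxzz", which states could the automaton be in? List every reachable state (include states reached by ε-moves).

{D, E, F, H, K}

Start: ε-closure({D}) = {D, F}.
Read 'x': {D, F} → {D, E, F, G}.
Read 'y': {D, E, F, G} → {E, F, G, K, L}.
Read 'x': {E, F, G, K, L} → {D, F, G, H, L}.
Read 'z': {D, F, G, H, L} → {D, E, F, H, K}.
Read 'x': {D, E, F, H, K} → {D, E, F, G, H}.
Read 'z': {D, E, F, G, H} → {D, E, F, H, K}.
Read 'z': {D, E, F, H, K} → {D, E, F, H, K}.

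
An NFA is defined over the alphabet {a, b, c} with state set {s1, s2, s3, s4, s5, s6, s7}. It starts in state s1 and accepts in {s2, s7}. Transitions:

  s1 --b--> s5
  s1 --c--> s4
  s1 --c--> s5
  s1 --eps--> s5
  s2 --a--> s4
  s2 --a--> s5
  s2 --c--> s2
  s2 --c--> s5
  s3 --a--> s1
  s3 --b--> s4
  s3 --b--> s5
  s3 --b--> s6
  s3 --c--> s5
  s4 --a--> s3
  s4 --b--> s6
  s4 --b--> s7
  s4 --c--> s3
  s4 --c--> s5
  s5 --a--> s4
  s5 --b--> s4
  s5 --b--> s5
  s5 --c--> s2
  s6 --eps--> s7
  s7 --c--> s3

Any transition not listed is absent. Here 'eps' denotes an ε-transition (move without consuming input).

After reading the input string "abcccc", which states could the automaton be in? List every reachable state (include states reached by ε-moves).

Start: ε-closure({s1}) = {s1, s5}.
Read 'a': {s1, s5} → {s4}.
Read 'b': {s4} → {s6, s7}.
Read 'c': {s6, s7} → {s3}.
Read 'c': {s3} → {s5}.
Read 'c': {s5} → {s2}.
Read 'c': {s2} → {s2, s5}.

{s2, s5}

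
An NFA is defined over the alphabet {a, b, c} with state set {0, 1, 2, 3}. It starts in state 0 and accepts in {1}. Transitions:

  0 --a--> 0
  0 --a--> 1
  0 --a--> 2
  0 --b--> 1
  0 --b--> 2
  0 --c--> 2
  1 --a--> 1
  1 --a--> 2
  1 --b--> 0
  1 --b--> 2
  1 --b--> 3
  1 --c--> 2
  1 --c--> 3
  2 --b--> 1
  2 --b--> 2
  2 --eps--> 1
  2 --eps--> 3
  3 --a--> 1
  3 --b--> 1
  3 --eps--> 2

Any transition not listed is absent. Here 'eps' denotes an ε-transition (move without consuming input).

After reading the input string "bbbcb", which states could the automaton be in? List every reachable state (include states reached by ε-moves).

Start in {0}.
Read 'b': {0} → {1, 2, 3}.
Read 'b': {1, 2, 3} → {0, 1, 2, 3}.
Read 'b': {0, 1, 2, 3} → {0, 1, 2, 3}.
Read 'c': {0, 1, 2, 3} → {1, 2, 3}.
Read 'b': {1, 2, 3} → {0, 1, 2, 3}.

{0, 1, 2, 3}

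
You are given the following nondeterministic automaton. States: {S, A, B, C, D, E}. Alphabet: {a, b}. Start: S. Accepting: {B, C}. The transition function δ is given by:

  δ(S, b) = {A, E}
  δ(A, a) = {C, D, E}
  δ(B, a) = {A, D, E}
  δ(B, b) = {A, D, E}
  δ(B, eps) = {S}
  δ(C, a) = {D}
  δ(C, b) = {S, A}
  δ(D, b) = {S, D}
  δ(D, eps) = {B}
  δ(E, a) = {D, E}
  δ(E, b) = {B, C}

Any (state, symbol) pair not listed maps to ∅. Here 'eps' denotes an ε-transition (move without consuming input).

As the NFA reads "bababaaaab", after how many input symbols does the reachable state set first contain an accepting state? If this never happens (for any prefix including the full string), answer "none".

2

Start in {S}.
Read 'b': S→{A, E}; now {A, E}.
Read 'a': A→{C, D, E}, E→{D, E}; union {C, D, E}; ε-closure = {S, B, C, D, E}.
None of the earlier sets intersect F, but {S, B, C, D, E} does.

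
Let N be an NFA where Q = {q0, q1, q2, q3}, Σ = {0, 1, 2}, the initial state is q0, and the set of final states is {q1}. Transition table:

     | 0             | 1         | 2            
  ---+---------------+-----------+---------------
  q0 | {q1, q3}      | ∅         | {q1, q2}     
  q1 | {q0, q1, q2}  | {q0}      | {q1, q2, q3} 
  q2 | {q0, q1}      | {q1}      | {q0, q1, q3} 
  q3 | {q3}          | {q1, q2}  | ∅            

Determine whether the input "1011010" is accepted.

No

Start in {q0}.
Read '1': {q0} → ∅.
The set is empty and remains empty for the remaining 6 symbols.
The final set ∅ contains no accepting state.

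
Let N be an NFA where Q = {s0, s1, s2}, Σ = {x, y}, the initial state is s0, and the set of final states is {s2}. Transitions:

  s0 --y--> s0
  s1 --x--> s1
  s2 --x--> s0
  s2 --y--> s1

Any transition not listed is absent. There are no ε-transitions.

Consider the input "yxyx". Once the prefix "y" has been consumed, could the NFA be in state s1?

No

Start in {s0}.
Read 'y': s0→{s0}; now {s0}.
State s1 is not in {s0}.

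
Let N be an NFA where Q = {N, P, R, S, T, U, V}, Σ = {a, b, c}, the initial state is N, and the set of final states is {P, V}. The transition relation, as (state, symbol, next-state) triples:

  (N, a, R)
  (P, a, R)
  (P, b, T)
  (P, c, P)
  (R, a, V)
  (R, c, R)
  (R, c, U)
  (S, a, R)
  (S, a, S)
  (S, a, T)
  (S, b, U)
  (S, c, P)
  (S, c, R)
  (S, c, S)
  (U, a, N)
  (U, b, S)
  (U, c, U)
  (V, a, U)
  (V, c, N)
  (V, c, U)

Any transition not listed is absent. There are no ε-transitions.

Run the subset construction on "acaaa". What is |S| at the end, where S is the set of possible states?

2

Start in {N}.
Read 'a': N→{R}; now {R}.
Read 'c': R→{R, U}; now {R, U}.
Read 'a': R→{V}, U→{N}; now {N, V}.
Read 'a': N→{R}, V→{U}; now {R, U}.
Read 'a': R→{V}, U→{N}; now {N, V}.
That set has 2 states.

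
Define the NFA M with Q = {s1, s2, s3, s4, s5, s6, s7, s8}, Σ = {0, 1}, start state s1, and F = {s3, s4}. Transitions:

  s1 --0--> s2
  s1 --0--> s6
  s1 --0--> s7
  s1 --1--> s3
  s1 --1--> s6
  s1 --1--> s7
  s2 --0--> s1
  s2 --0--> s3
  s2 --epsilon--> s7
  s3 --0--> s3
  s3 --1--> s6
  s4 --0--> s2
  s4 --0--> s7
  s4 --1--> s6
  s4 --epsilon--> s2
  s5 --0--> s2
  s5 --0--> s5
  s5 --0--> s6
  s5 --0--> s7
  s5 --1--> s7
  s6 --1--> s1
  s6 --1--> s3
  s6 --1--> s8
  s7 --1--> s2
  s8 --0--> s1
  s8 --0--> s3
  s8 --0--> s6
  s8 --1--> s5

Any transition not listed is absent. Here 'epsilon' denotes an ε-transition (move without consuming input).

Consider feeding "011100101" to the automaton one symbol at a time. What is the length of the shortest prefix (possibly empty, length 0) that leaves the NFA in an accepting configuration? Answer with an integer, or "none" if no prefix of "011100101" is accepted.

2

Start in {s1}.
Read '0': {s1} → {s2, s6, s7}.
Read '1': {s2, s6, s7} → {s1, s2, s3, s7, s8}.
None of the earlier sets intersect F, but {s1, s2, s3, s7, s8} does.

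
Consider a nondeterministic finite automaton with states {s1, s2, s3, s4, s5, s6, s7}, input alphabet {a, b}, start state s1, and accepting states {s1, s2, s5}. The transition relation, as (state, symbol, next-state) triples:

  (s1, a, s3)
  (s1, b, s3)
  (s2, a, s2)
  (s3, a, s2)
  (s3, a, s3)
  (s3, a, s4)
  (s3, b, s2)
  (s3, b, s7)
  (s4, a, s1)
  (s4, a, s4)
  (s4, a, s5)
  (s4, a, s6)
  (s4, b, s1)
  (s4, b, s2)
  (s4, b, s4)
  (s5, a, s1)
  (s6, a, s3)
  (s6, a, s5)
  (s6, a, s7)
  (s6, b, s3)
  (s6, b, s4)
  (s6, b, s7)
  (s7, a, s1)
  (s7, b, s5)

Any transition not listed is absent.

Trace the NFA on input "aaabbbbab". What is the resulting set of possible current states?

{s1, s2, s3, s4, s7}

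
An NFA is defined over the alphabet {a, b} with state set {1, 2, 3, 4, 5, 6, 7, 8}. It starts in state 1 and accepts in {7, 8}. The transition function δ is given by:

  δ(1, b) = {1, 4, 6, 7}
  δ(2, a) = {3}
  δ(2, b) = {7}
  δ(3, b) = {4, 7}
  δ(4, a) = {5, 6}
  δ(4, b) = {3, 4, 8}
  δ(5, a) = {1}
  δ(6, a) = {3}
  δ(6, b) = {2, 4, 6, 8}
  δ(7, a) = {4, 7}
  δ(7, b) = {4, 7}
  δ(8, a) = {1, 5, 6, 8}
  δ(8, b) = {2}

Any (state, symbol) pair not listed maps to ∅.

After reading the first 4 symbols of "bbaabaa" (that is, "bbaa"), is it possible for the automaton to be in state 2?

No

Start in {1}.
Read 'b': 1→{1, 4, 6, 7}; now {1, 4, 6, 7}.
Read 'b': 1→{1, 4, 6, 7}, 4→{3, 4, 8}, 6→{2, 4, 6, 8}, 7→{4, 7}; now {1, 2, 3, 4, 6, 7, 8}.
Read 'a': 1→∅, 2→{3}, 3→∅, 4→{5, 6}, 6→{3}, 7→{4, 7}, 8→{1, 5, 6, 8}; now {1, 3, 4, 5, 6, 7, 8}.
Read 'a': 1→∅, 3→∅, 4→{5, 6}, 5→{1}, 6→{3}, 7→{4, 7}, 8→{1, 5, 6, 8}; now {1, 3, 4, 5, 6, 7, 8}.
State 2 is not in {1, 3, 4, 5, 6, 7, 8}.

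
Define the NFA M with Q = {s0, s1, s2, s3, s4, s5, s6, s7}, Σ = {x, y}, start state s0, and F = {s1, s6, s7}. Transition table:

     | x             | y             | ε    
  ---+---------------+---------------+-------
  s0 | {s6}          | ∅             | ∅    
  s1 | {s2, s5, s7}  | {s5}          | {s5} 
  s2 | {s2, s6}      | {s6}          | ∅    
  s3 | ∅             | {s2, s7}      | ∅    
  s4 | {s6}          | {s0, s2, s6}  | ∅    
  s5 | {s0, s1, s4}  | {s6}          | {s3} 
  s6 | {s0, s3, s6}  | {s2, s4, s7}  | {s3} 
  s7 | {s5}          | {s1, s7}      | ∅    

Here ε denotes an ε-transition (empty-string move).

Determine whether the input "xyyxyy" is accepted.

Yes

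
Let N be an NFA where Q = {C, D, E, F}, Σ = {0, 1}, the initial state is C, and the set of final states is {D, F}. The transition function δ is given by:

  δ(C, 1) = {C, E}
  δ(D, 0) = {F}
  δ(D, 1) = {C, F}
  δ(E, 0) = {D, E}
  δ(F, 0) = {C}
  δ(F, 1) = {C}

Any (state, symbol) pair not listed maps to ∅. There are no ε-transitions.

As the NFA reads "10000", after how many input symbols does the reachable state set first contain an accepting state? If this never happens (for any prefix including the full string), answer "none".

2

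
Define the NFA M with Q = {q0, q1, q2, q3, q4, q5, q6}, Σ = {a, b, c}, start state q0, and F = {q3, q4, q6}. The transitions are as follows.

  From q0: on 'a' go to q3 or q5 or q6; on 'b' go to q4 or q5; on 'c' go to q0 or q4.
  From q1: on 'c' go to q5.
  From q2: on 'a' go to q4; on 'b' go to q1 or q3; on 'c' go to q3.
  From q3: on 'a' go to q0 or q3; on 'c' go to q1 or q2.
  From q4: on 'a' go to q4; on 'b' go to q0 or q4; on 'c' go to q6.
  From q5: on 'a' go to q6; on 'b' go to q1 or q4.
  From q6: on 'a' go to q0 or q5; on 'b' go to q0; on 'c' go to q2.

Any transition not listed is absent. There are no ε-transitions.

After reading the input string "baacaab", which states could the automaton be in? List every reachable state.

{q0, q1, q4, q5}

Start in {q0}.
Read 'b': q0→{q4, q5}; now {q4, q5}.
Read 'a': q4→{q4}, q5→{q6}; now {q4, q6}.
Read 'a': q4→{q4}, q6→{q0, q5}; now {q0, q4, q5}.
Read 'c': q0→{q0, q4}, q4→{q6}, q5→∅; now {q0, q4, q6}.
Read 'a': q0→{q3, q5, q6}, q4→{q4}, q6→{q0, q5}; now {q0, q3, q4, q5, q6}.
Read 'a': q0→{q3, q5, q6}, q3→{q0, q3}, q4→{q4}, q5→{q6}, q6→{q0, q5}; now {q0, q3, q4, q5, q6}.
Read 'b': q0→{q4, q5}, q3→∅, q4→{q0, q4}, q5→{q1, q4}, q6→{q0}; now {q0, q1, q4, q5}.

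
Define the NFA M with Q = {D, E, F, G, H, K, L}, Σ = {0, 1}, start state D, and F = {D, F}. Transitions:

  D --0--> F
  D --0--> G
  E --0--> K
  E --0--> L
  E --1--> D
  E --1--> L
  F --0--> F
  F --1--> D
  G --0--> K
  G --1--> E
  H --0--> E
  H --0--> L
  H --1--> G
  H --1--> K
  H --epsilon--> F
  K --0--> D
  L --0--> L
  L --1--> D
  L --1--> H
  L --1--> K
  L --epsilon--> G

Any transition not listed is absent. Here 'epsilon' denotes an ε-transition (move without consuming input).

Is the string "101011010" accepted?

Start in {D}.
Read '1': D→∅; now ∅.
The set is empty and remains empty for the remaining 8 symbols.
The final set ∅ contains no accepting state.

No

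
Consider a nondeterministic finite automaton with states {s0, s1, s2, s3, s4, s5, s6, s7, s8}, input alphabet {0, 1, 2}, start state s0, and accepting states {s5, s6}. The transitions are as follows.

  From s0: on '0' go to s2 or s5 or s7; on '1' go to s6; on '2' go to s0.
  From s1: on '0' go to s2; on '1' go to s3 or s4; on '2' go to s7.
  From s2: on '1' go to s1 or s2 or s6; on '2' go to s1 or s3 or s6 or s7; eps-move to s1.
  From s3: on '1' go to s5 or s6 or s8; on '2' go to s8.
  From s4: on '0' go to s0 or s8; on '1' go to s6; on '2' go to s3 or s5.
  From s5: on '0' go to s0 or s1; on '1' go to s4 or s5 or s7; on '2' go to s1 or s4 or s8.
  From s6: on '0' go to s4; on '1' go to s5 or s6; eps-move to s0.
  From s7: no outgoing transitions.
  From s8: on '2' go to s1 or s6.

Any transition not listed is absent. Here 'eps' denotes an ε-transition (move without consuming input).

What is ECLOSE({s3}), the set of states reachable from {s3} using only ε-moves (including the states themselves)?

Begin with {s3}.
No ε-moves leave this set, so the closure equals the set itself.

{s3}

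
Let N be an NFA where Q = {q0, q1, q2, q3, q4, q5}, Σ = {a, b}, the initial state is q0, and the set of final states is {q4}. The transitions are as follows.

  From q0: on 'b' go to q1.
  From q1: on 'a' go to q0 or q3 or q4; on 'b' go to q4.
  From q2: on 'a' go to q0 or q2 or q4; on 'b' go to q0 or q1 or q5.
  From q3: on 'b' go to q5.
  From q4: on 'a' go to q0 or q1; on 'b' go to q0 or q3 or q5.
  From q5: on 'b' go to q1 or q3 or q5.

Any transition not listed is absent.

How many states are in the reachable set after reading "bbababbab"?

Start in {q0}.
Read 'b': q0→{q1}; now {q1}.
Read 'b': q1→{q4}; now {q4}.
Read 'a': q4→{q0, q1}; now {q0, q1}.
Read 'b': q0→{q1}, q1→{q4}; now {q1, q4}.
Read 'a': q1→{q0, q3, q4}, q4→{q0, q1}; now {q0, q1, q3, q4}.
Read 'b': q0→{q1}, q1→{q4}, q3→{q5}, q4→{q0, q3, q5}; now {q0, q1, q3, q4, q5}.
Read 'b': q0→{q1}, q1→{q4}, q3→{q5}, q4→{q0, q3, q5}, q5→{q1, q3, q5}; now {q0, q1, q3, q4, q5}.
Read 'a': q0→∅, q1→{q0, q3, q4}, q3→∅, q4→{q0, q1}, q5→∅; now {q0, q1, q3, q4}.
Read 'b': q0→{q1}, q1→{q4}, q3→{q5}, q4→{q0, q3, q5}; now {q0, q1, q3, q4, q5}.
That set has 5 states.

5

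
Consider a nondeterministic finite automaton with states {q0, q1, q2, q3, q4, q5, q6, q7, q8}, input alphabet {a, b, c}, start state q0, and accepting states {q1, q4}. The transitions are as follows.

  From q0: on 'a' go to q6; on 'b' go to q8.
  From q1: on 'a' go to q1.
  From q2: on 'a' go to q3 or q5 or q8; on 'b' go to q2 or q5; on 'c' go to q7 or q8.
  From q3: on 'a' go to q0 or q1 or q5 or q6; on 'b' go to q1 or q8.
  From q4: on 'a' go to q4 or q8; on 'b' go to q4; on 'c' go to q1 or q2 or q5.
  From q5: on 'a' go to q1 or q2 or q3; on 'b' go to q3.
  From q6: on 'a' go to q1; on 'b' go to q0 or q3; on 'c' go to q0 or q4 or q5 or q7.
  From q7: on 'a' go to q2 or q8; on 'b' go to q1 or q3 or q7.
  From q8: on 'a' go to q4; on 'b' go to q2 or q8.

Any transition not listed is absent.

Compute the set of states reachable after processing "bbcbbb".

Start in {q0}.
Read 'b': q0→{q8}; now {q8}.
Read 'b': q8→{q2, q8}; now {q2, q8}.
Read 'c': q2→{q7, q8}, q8→∅; now {q7, q8}.
Read 'b': q7→{q1, q3, q7}, q8→{q2, q8}; now {q1, q2, q3, q7, q8}.
Read 'b': q1→∅, q2→{q2, q5}, q3→{q1, q8}, q7→{q1, q3, q7}, q8→{q2, q8}; now {q1, q2, q3, q5, q7, q8}.
Read 'b': q1→∅, q2→{q2, q5}, q3→{q1, q8}, q5→{q3}, q7→{q1, q3, q7}, q8→{q2, q8}; now {q1, q2, q3, q5, q7, q8}.

{q1, q2, q3, q5, q7, q8}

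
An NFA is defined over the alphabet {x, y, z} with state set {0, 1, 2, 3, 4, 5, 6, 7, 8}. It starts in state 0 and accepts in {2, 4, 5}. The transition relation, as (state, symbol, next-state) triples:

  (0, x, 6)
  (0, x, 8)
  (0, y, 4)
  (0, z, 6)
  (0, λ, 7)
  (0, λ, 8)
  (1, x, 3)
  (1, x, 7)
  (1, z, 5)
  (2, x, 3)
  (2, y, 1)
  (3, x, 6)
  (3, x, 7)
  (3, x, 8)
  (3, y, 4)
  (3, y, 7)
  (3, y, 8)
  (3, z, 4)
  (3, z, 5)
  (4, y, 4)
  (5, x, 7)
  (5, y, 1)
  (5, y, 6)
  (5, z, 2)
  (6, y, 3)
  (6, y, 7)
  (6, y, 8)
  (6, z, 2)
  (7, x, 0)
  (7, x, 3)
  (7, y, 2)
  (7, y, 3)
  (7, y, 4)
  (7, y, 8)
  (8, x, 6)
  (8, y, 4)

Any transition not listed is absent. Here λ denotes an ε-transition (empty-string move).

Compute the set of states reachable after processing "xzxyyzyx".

{3, 7}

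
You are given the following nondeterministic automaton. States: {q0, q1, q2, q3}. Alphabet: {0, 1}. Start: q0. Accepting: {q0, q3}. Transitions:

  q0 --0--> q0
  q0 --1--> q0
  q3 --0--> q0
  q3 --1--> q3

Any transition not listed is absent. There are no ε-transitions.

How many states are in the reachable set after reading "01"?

Start in {q0}.
Read '0': q0→{q0}; now {q0}.
Read '1': q0→{q0}; now {q0}.
That set has 1 state.

1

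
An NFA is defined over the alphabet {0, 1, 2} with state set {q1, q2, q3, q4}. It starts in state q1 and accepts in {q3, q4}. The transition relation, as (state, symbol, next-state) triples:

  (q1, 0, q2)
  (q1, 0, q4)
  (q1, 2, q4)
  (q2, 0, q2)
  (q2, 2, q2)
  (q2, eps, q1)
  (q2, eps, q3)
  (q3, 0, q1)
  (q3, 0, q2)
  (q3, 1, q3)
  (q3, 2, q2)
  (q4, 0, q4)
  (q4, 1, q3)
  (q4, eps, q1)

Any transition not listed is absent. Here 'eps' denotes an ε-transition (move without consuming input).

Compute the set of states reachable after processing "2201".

Start in {q1}.
Read '2': {q1} → {q1, q4}.
Read '2': {q1, q4} → {q1, q4}.
Read '0': {q1, q4} → {q1, q2, q3, q4}.
Read '1': {q1, q2, q3, q4} → {q3}.

{q3}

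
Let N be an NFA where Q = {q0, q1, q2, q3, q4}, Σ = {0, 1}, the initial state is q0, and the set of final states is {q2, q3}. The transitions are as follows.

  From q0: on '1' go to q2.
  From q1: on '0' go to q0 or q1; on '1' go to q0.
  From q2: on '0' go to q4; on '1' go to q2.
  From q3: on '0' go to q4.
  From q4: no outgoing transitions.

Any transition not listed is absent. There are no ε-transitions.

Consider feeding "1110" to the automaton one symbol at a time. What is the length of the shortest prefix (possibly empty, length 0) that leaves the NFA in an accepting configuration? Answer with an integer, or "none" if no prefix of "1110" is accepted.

1

Start in {q0}.
Read '1': q0→{q2}; now {q2}.
None of the earlier sets intersect F, but {q2} does.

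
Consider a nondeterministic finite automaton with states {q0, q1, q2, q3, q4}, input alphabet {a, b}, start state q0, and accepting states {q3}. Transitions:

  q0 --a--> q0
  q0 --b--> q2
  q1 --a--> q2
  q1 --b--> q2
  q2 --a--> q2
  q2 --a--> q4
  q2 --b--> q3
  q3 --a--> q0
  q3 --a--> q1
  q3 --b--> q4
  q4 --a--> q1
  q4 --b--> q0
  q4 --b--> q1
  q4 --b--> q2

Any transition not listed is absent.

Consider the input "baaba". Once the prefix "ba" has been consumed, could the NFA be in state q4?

Start in {q0}.
Read 'b': q0→{q2}; now {q2}.
Read 'a': q2→{q2, q4}; now {q2, q4}.
State q4 is in {q2, q4}.

Yes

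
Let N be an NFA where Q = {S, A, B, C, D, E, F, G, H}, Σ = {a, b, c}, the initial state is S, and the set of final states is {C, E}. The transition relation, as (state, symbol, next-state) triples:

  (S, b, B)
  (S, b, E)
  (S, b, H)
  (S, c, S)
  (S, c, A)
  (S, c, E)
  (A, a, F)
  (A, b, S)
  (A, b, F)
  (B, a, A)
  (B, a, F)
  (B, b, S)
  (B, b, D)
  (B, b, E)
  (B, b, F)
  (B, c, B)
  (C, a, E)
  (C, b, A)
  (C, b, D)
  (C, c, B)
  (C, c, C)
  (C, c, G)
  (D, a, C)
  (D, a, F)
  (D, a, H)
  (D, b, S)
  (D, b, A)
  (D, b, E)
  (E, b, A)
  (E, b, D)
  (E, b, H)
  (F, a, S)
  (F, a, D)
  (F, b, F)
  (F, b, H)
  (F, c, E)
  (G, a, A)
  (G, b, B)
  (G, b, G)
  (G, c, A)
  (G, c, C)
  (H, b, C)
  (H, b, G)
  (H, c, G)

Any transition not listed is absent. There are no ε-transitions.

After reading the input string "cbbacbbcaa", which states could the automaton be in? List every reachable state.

Start in {S}.
Read 'c': S→{S, A, E}; now {S, A, E}.
Read 'b': S→{B, E, H}, A→{S, F}, E→{A, D, H}; now {S, A, B, D, E, F, H}.
Read 'b': S→{B, E, H}, A→{S, F}, B→{S, D, E, F}, D→{S, A, E}, E→{A, D, H}, F→{F, H}, H→{C, G}; now {S, A, B, C, D, E, F, G, H}.
Read 'a': S→∅, A→{F}, B→{A, F}, C→{E}, D→{C, F, H}, E→∅, F→{S, D}, G→{A}, H→∅; now {S, A, C, D, E, F, H}.
Read 'c': S→{S, A, E}, A→∅, C→{B, C, G}, D→∅, E→∅, F→{E}, H→{G}; now {S, A, B, C, E, G}.
Read 'b': S→{B, E, H}, A→{S, F}, B→{S, D, E, F}, C→{A, D}, E→{A, D, H}, G→{B, G}; now {S, A, B, D, E, F, G, H}.
Read 'b': S→{B, E, H}, A→{S, F}, B→{S, D, E, F}, D→{S, A, E}, E→{A, D, H}, F→{F, H}, G→{B, G}, H→{C, G}; now {S, A, B, C, D, E, F, G, H}.
Read 'c': S→{S, A, E}, A→∅, B→{B}, C→{B, C, G}, D→∅, E→∅, F→{E}, G→{A, C}, H→{G}; now {S, A, B, C, E, G}.
Read 'a': S→∅, A→{F}, B→{A, F}, C→{E}, E→∅, G→{A}; now {A, E, F}.
Read 'a': A→{F}, E→∅, F→{S, D}; now {S, D, F}.

{S, D, F}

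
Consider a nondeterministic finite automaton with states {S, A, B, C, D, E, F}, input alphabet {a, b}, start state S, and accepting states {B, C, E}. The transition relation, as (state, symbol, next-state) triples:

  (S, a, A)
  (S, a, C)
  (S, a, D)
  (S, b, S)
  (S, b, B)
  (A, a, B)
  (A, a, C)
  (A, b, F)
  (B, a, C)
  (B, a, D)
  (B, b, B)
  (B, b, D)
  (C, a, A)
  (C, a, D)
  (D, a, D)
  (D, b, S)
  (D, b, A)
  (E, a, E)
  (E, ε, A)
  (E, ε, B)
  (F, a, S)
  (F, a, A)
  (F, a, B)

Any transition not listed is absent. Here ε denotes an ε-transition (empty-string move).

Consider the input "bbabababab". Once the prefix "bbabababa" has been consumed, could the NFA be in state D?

Yes

Start in {S}.
Read 'b': S→{S, B}; now {S, B}.
Read 'b': S→{S, B}, B→{B, D}; now {S, B, D}.
Read 'a': S→{A, C, D}, B→{C, D}, D→{D}; now {A, C, D}.
Read 'b': A→{F}, C→∅, D→{S, A}; now {S, A, F}.
Read 'a': S→{A, C, D}, A→{B, C}, F→{S, A, B}; now {S, A, B, C, D}.
Read 'b': S→{S, B}, A→{F}, B→{B, D}, C→∅, D→{S, A}; now {S, A, B, D, F}.
Read 'a': S→{A, C, D}, A→{B, C}, B→{C, D}, D→{D}, F→{S, A, B}; now {S, A, B, C, D}.
Read 'b': S→{S, B}, A→{F}, B→{B, D}, C→∅, D→{S, A}; now {S, A, B, D, F}.
Read 'a': S→{A, C, D}, A→{B, C}, B→{C, D}, D→{D}, F→{S, A, B}; now {S, A, B, C, D}.
State D is in {S, A, B, C, D}.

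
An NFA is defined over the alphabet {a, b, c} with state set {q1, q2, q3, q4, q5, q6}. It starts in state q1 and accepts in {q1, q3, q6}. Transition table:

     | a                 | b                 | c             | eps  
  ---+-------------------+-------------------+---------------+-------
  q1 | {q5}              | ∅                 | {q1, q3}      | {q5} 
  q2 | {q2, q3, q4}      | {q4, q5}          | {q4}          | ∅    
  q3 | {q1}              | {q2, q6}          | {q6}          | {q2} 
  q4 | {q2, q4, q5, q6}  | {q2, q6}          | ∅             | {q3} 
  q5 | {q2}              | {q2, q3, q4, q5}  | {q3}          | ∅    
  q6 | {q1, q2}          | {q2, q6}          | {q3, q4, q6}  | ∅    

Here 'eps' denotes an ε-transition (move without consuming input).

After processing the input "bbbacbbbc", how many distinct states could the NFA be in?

4

Start: ε-closure({q1}) = {q1, q5}.
Read 'b': {q1, q5} → {q2, q3, q4, q5}.
Read 'b': {q2, q3, q4, q5} → {q2, q3, q4, q5, q6}.
Read 'b': {q2, q3, q4, q5, q6} → {q2, q3, q4, q5, q6}.
Read 'a': {q2, q3, q4, q5, q6} → {q1, q2, q3, q4, q5, q6}.
Read 'c': {q1, q2, q3, q4, q5, q6} → {q1, q2, q3, q4, q5, q6}.
Read 'b': {q1, q2, q3, q4, q5, q6} → {q2, q3, q4, q5, q6}.
Read 'b': {q2, q3, q4, q5, q6} → {q2, q3, q4, q5, q6}.
Read 'b': {q2, q3, q4, q5, q6} → {q2, q3, q4, q5, q6}.
Read 'c': {q2, q3, q4, q5, q6} → {q2, q3, q4, q6}.
That set has 4 states.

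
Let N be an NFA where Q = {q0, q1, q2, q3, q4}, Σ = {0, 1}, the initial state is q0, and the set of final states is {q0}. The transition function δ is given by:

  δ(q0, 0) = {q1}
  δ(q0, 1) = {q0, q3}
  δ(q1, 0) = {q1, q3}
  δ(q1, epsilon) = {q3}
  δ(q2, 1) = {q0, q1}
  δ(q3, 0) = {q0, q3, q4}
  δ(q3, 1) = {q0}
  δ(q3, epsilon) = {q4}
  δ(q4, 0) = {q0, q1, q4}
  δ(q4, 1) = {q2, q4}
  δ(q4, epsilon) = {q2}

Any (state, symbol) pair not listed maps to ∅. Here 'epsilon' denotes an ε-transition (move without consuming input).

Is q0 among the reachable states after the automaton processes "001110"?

Yes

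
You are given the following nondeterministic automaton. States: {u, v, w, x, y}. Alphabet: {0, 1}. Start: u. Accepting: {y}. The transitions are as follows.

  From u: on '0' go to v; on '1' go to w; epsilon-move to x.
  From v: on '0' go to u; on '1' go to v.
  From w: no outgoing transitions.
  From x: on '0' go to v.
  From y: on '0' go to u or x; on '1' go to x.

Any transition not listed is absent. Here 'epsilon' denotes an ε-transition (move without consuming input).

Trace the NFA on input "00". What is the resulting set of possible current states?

{u, x}

Start: ε-closure({u}) = {u, x}.
Read '0': u→{v}, x→{v}; now {v}.
Read '0': v→{u}; union {u}; ε-closure = {u, x}.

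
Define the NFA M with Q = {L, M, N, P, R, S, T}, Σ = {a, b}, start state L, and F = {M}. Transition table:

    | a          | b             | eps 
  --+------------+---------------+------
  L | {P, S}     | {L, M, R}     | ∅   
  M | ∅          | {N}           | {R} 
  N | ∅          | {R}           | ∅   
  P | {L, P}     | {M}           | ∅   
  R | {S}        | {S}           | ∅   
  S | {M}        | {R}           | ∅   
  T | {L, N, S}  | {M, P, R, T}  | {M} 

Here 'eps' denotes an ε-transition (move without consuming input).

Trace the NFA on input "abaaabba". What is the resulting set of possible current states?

Start in {L}.
Read 'a': {L} → {P, S}.
Read 'b': {P, S} → {M, R}.
Read 'a': {M, R} → {S}.
Read 'a': {S} → {M, R}.
Read 'a': {M, R} → {S}.
Read 'b': {S} → {R}.
Read 'b': {R} → {S}.
Read 'a': {S} → {M, R}.

{M, R}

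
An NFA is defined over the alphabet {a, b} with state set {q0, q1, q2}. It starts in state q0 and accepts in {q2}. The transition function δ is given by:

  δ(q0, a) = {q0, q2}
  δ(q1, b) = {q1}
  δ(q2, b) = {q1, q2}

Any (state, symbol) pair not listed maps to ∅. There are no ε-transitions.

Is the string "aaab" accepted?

Start in {q0}.
Read 'a': q0→{q0, q2}; now {q0, q2}.
Read 'a': q0→{q0, q2}, q2→∅; now {q0, q2}.
Read 'a': q0→{q0, q2}, q2→∅; now {q0, q2}.
Read 'b': q0→∅, q2→{q1, q2}; now {q1, q2}.
The final set {q1, q2} contains the accepting state q2.

Yes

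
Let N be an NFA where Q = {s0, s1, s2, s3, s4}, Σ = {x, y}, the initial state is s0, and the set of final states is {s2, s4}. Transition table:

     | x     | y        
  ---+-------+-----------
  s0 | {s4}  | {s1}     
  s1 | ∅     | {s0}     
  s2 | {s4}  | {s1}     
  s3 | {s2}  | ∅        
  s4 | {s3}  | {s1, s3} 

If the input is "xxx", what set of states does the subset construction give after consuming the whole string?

Start in {s0}.
Read 'x': s0→{s4}; now {s4}.
Read 'x': s4→{s3}; now {s3}.
Read 'x': s3→{s2}; now {s2}.

{s2}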